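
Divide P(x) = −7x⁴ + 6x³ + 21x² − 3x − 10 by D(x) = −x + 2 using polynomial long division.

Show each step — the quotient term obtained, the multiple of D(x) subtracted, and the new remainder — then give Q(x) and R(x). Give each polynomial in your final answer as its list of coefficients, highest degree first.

Q = [7, 8, -5, -7]; R = [4]

Step 1: lead(−7x⁴ + 6x³ + 21x² − 3x − 10) ÷ lead(D) = −7x⁴ ÷ −x = 7x³. Subtract (7x³)·D = −7x⁴ + 14x³. Remainder: −8x³ + 21x² − 3x − 10.
Step 2: lead(−8x³ + 21x² − 3x − 10) ÷ lead(D) = −8x³ ÷ −x = 8x². Subtract (8x²)·D = −8x³ + 16x². Remainder: 5x² − 3x − 10.
Step 3: lead(5x² − 3x − 10) ÷ lead(D) = 5x² ÷ −x = −5x. Subtract (−5x)·D = 5x² − 10x. Remainder: 7x − 10.
Step 4: lead(7x − 10) ÷ lead(D) = 7x ÷ −x = −7. Subtract (−7)·D = 7x − 14. Remainder: 4.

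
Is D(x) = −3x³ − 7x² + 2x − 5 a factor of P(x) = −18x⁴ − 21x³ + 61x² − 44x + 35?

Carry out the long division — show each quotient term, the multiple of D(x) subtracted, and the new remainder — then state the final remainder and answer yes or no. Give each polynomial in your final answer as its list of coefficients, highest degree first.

R = [0], so D(x) is a factor of P(x). yes

Step 1: lead(−18x⁴ − 21x³ + 61x² − 44x + 35) ÷ lead(D) = −18x⁴ ÷ −3x³ = 6x. Subtract (6x)·D = −18x⁴ − 42x³ + 12x² − 30x. Remainder: 21x³ + 49x² − 14x + 35.
Step 2: lead(21x³ + 49x² − 14x + 35) ÷ lead(D) = 21x³ ÷ −3x³ = −7. Subtract (−7)·D = 21x³ + 49x² − 14x + 35. Remainder: 0.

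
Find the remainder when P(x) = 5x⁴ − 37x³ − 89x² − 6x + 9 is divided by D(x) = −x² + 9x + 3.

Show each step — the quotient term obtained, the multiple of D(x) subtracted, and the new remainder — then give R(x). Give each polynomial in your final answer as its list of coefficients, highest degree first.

Step 1: lead(5x⁴ − 37x³ − 89x² − 6x + 9) ÷ lead(D) = 5x⁴ ÷ −x² = −5x². Subtract (−5x²)·D = 5x⁴ − 45x³ − 15x². Remainder: 8x³ − 74x² − 6x + 9.
Step 2: lead(8x³ − 74x² − 6x + 9) ÷ lead(D) = 8x³ ÷ −x² = −8x. Subtract (−8x)·D = 8x³ − 72x² − 24x. Remainder: −2x² + 18x + 9.
Step 3: lead(−2x² + 18x + 9) ÷ lead(D) = −2x² ÷ −x² = 2. Subtract (2)·D = −2x² + 18x + 6. Remainder: 3.

R = [3]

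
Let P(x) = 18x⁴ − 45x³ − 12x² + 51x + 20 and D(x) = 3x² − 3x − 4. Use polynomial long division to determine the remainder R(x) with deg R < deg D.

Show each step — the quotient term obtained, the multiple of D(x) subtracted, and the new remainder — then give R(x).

Step 1: lead(18x⁴ − 45x³ − 12x² + 51x + 20) ÷ lead(D) = 18x⁴ ÷ 3x² = 6x². Subtract (6x²)·D = 18x⁴ − 18x³ − 24x². Remainder: −27x³ + 12x² + 51x + 20.
Step 2: lead(−27x³ + 12x² + 51x + 20) ÷ lead(D) = −27x³ ÷ 3x² = −9x. Subtract (−9x)·D = −27x³ + 27x² + 36x. Remainder: −15x² + 15x + 20.
Step 3: lead(−15x² + 15x + 20) ÷ lead(D) = −15x² ÷ 3x² = −5. Subtract (−5)·D = −15x² + 15x + 20. Remainder: 0.

R(x) = 0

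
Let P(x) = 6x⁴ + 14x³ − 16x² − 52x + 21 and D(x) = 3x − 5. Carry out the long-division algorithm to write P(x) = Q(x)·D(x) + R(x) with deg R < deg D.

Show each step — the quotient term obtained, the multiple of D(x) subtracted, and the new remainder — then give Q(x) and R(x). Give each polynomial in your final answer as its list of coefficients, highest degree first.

Step 1: lead(6x⁴ + 14x³ − 16x² − 52x + 21) ÷ lead(D) = 6x⁴ ÷ 3x = 2x³. Subtract (2x³)·D = 6x⁴ − 10x³. Remainder: 24x³ − 16x² − 52x + 21.
Step 2: lead(24x³ − 16x² − 52x + 21) ÷ lead(D) = 24x³ ÷ 3x = 8x². Subtract (8x²)·D = 24x³ − 40x². Remainder: 24x² − 52x + 21.
Step 3: lead(24x² − 52x + 21) ÷ lead(D) = 24x² ÷ 3x = 8x. Subtract (8x)·D = 24x² − 40x. Remainder: −12x + 21.
Step 4: lead(−12x + 21) ÷ lead(D) = −12x ÷ 3x = −4. Subtract (−4)·D = −12x + 20. Remainder: 1.

Q = [2, 8, 8, -4]; R = [1]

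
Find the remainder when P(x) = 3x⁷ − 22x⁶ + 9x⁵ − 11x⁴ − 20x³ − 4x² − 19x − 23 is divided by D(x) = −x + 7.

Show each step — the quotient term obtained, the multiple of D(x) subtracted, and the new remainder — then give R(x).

R(x) = −9

Step 1: lead(3x⁷ − 22x⁶ + 9x⁵ − 11x⁴ − 20x³ − 4x² − 19x − 23) ÷ lead(D) = 3x⁷ ÷ −x = −3x⁶. Subtract (−3x⁶)·D = 3x⁷ − 21x⁶. Remainder: −x⁶ + 9x⁵ − 11x⁴ − 20x³ − 4x² − 19x − 23.
Step 2: lead(−x⁶ + 9x⁵ − 11x⁴ − 20x³ − 4x² − 19x − 23) ÷ lead(D) = −x⁶ ÷ −x = x⁵. Subtract (x⁵)·D = −x⁶ + 7x⁵. Remainder: 2x⁵ − 11x⁴ − 20x³ − 4x² − 19x − 23.
Step 3: lead(2x⁵ − 11x⁴ − 20x³ − 4x² − 19x − 23) ÷ lead(D) = 2x⁵ ÷ −x = −2x⁴. Subtract (−2x⁴)·D = 2x⁵ − 14x⁴. Remainder: 3x⁴ − 20x³ − 4x² − 19x − 23.
Step 4: lead(3x⁴ − 20x³ − 4x² − 19x − 23) ÷ lead(D) = 3x⁴ ÷ −x = −3x³. Subtract (−3x³)·D = 3x⁴ − 21x³. Remainder: x³ − 4x² − 19x − 23.
Step 5: lead(x³ − 4x² − 19x − 23) ÷ lead(D) = x³ ÷ −x = −x². Subtract (−x²)·D = x³ − 7x². Remainder: 3x² − 19x − 23.
Step 6: lead(3x² − 19x − 23) ÷ lead(D) = 3x² ÷ −x = −3x. Subtract (−3x)·D = 3x² − 21x. Remainder: 2x − 23.
Step 7: lead(2x − 23) ÷ lead(D) = 2x ÷ −x = −2. Subtract (−2)·D = 2x − 14. Remainder: −9.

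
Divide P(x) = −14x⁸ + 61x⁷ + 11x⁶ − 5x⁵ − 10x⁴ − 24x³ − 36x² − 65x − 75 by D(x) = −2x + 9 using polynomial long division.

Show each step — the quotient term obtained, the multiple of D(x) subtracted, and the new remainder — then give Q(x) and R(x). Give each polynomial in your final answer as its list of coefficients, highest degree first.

Step 1: lead(−14x⁸ + 61x⁷ + 11x⁶ − 5x⁵ − 10x⁴ − 24x³ − 36x² − 65x − 75) ÷ lead(D) = −14x⁸ ÷ −2x = 7x⁷. Subtract (7x⁷)·D = −14x⁸ + 63x⁷. Remainder: −2x⁷ + 11x⁶ − 5x⁵ − 10x⁴ − 24x³ − 36x² − 65x − 75.
Step 2: lead(−2x⁷ + 11x⁶ − 5x⁵ − 10x⁴ − 24x³ − 36x² − 65x − 75) ÷ lead(D) = −2x⁷ ÷ −2x = x⁶. Subtract (x⁶)·D = −2x⁷ + 9x⁶. Remainder: 2x⁶ − 5x⁵ − 10x⁴ − 24x³ − 36x² − 65x − 75.
Step 3: lead(2x⁶ − 5x⁵ − 10x⁴ − 24x³ − 36x² − 65x − 75) ÷ lead(D) = 2x⁶ ÷ −2x = −x⁵. Subtract (−x⁵)·D = 2x⁶ − 9x⁵. Remainder: 4x⁵ − 10x⁴ − 24x³ − 36x² − 65x − 75.
Step 4: lead(4x⁵ − 10x⁴ − 24x³ − 36x² − 65x − 75) ÷ lead(D) = 4x⁵ ÷ −2x = −2x⁴. Subtract (−2x⁴)·D = 4x⁵ − 18x⁴. Remainder: 8x⁴ − 24x³ − 36x² − 65x − 75.
Step 5: lead(8x⁴ − 24x³ − 36x² − 65x − 75) ÷ lead(D) = 8x⁴ ÷ −2x = −4x³. Subtract (−4x³)·D = 8x⁴ − 36x³. Remainder: 12x³ − 36x² − 65x − 75.
Step 6: lead(12x³ − 36x² − 65x − 75) ÷ lead(D) = 12x³ ÷ −2x = −6x². Subtract (−6x²)·D = 12x³ − 54x². Remainder: 18x² − 65x − 75.
Step 7: lead(18x² − 65x − 75) ÷ lead(D) = 18x² ÷ −2x = −9x. Subtract (−9x)·D = 18x² − 81x. Remainder: 16x − 75.
Step 8: lead(16x − 75) ÷ lead(D) = 16x ÷ −2x = −8. Subtract (−8)·D = 16x − 72. Remainder: −3.

Q = [7, 1, -1, -2, -4, -6, -9, -8]; R = [-3]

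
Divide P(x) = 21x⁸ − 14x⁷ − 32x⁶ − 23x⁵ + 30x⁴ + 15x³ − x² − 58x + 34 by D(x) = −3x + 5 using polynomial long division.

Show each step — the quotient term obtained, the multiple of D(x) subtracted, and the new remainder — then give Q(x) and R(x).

Step 1: lead(21x⁸ − 14x⁷ − 32x⁶ − 23x⁵ + 30x⁴ + 15x³ − x² − 58x + 34) ÷ lead(D) = 21x⁸ ÷ −3x = −7x⁷. Subtract (−7x⁷)·D = 21x⁸ − 35x⁷. Remainder: 21x⁷ − 32x⁶ − 23x⁵ + 30x⁴ + 15x³ − x² − 58x + 34.
Step 2: lead(21x⁷ − 32x⁶ − 23x⁵ + 30x⁴ + 15x³ − x² − 58x + 34) ÷ lead(D) = 21x⁷ ÷ −3x = −7x⁶. Subtract (−7x⁶)·D = 21x⁷ − 35x⁶. Remainder: 3x⁶ − 23x⁵ + 30x⁴ + 15x³ − x² − 58x + 34.
Step 3: lead(3x⁶ − 23x⁵ + 30x⁴ + 15x³ − x² − 58x + 34) ÷ lead(D) = 3x⁶ ÷ −3x = −x⁵. Subtract (−x⁵)·D = 3x⁶ − 5x⁵. Remainder: −18x⁵ + 30x⁴ + 15x³ − x² − 58x + 34.
Step 4: lead(−18x⁵ + 30x⁴ + 15x³ − x² − 58x + 34) ÷ lead(D) = −18x⁵ ÷ −3x = 6x⁴. Subtract (6x⁴)·D = −18x⁵ + 30x⁴. Remainder: 15x³ − x² − 58x + 34.
Step 5: lead(15x³ − x² − 58x + 34) ÷ lead(D) = 15x³ ÷ −3x = −5x². Subtract (−5x²)·D = 15x³ − 25x². Remainder: 24x² − 58x + 34.
Step 6: lead(24x² − 58x + 34) ÷ lead(D) = 24x² ÷ −3x = −8x. Subtract (−8x)·D = 24x² − 40x. Remainder: −18x + 34.
Step 7: lead(−18x + 34) ÷ lead(D) = −18x ÷ −3x = 6. Subtract (6)·D = −18x + 30. Remainder: 4.

Q(x) = −7x⁷ − 7x⁶ − x⁵ + 6x⁴ − 5x² − 8x + 6; R(x) = 4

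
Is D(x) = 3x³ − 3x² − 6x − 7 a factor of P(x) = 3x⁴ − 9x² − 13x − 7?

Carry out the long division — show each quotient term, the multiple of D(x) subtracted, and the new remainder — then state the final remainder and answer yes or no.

Step 1: lead(3x⁴ − 9x² − 13x − 7) ÷ lead(D) = 3x⁴ ÷ 3x³ = x. Subtract (x)·D = 3x⁴ − 3x³ − 6x² − 7x. Remainder: 3x³ − 3x² − 6x − 7.
Step 2: lead(3x³ − 3x² − 6x − 7) ÷ lead(D) = 3x³ ÷ 3x³ = 1. Subtract (1)·D = 3x³ − 3x² − 6x − 7. Remainder: 0.

R(x) = 0, so D(x) is a factor of P(x). yes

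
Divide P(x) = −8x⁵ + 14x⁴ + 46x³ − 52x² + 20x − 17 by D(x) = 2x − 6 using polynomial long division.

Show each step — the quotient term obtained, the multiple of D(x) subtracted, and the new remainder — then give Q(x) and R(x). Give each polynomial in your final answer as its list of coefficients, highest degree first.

Step 1: lead(−8x⁵ + 14x⁴ + 46x³ − 52x² + 20x − 17) ÷ lead(D) = −8x⁵ ÷ 2x = −4x⁴. Subtract (−4x⁴)·D = −8x⁵ + 24x⁴. Remainder: −10x⁴ + 46x³ − 52x² + 20x − 17.
Step 2: lead(−10x⁴ + 46x³ − 52x² + 20x − 17) ÷ lead(D) = −10x⁴ ÷ 2x = −5x³. Subtract (−5x³)·D = −10x⁴ + 30x³. Remainder: 16x³ − 52x² + 20x − 17.
Step 3: lead(16x³ − 52x² + 20x − 17) ÷ lead(D) = 16x³ ÷ 2x = 8x². Subtract (8x²)·D = 16x³ − 48x². Remainder: −4x² + 20x − 17.
Step 4: lead(−4x² + 20x − 17) ÷ lead(D) = −4x² ÷ 2x = −2x. Subtract (−2x)·D = −4x² + 12x. Remainder: 8x − 17.
Step 5: lead(8x − 17) ÷ lead(D) = 8x ÷ 2x = 4. Subtract (4)·D = 8x − 24. Remainder: 7.

Q = [-4, -5, 8, -2, 4]; R = [7]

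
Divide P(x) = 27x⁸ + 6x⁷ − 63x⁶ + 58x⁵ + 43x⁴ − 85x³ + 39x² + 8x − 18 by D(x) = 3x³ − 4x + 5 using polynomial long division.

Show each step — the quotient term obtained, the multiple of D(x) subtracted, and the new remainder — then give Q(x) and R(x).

Step 1: lead(27x⁸ + 6x⁷ − 63x⁶ + 58x⁵ + 43x⁴ − 85x³ + 39x² + 8x − 18) ÷ lead(D) = 27x⁸ ÷ 3x³ = 9x⁵. Subtract (9x⁵)·D = 27x⁸ − 36x⁶ + 45x⁵. Remainder: 6x⁷ − 27x⁶ + 13x⁵ + 43x⁴ − 85x³ + 39x² + 8x − 18.
Step 2: lead(6x⁷ − 27x⁶ + 13x⁵ + 43x⁴ − 85x³ + 39x² + 8x − 18) ÷ lead(D) = 6x⁷ ÷ 3x³ = 2x⁴. Subtract (2x⁴)·D = 6x⁷ − 8x⁵ + 10x⁴. Remainder: −27x⁶ + 21x⁵ + 33x⁴ − 85x³ + 39x² + 8x − 18.
Step 3: lead(−27x⁶ + 21x⁵ + 33x⁴ − 85x³ + 39x² + 8x − 18) ÷ lead(D) = −27x⁶ ÷ 3x³ = −9x³. Subtract (−9x³)·D = −27x⁶ + 36x⁴ − 45x³. Remainder: 21x⁵ − 3x⁴ − 40x³ + 39x² + 8x − 18.
Step 4: lead(21x⁵ − 3x⁴ − 40x³ + 39x² + 8x − 18) ÷ lead(D) = 21x⁵ ÷ 3x³ = 7x². Subtract (7x²)·D = 21x⁵ − 28x³ + 35x². Remainder: −3x⁴ − 12x³ + 4x² + 8x − 18.
Step 5: lead(−3x⁴ − 12x³ + 4x² + 8x − 18) ÷ lead(D) = −3x⁴ ÷ 3x³ = −x. Subtract (−x)·D = −3x⁴ + 4x² − 5x. Remainder: −12x³ + 13x − 18.
Step 6: lead(−12x³ + 13x − 18) ÷ lead(D) = −12x³ ÷ 3x³ = −4. Subtract (−4)·D = −12x³ + 16x − 20. Remainder: −3x + 2.

Q(x) = 9x⁵ + 2x⁴ − 9x³ + 7x² − x − 4; R(x) = −3x + 2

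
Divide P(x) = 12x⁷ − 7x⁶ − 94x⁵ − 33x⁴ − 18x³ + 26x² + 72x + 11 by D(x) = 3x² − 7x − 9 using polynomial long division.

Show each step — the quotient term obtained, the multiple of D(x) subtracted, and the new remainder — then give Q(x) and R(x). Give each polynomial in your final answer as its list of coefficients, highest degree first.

Step 1: lead(12x⁷ − 7x⁶ − 94x⁵ − 33x⁴ − 18x³ + 26x² + 72x + 11) ÷ lead(D) = 12x⁷ ÷ 3x² = 4x⁵. Subtract (4x⁵)·D = 12x⁷ − 28x⁶ − 36x⁵. Remainder: 21x⁶ − 58x⁵ − 33x⁴ − 18x³ + 26x² + 72x + 11.
Step 2: lead(21x⁶ − 58x⁵ − 33x⁴ − 18x³ + 26x² + 72x + 11) ÷ lead(D) = 21x⁶ ÷ 3x² = 7x⁴. Subtract (7x⁴)·D = 21x⁶ − 49x⁵ − 63x⁴. Remainder: −9x⁵ + 30x⁴ − 18x³ + 26x² + 72x + 11.
Step 3: lead(−9x⁵ + 30x⁴ − 18x³ + 26x² + 72x + 11) ÷ lead(D) = −9x⁵ ÷ 3x² = −3x³. Subtract (−3x³)·D = −9x⁵ + 21x⁴ + 27x³. Remainder: 9x⁴ − 45x³ + 26x² + 72x + 11.
Step 4: lead(9x⁴ − 45x³ + 26x² + 72x + 11) ÷ lead(D) = 9x⁴ ÷ 3x² = 3x². Subtract (3x²)·D = 9x⁴ − 21x³ − 27x². Remainder: −24x³ + 53x² + 72x + 11.
Step 5: lead(−24x³ + 53x² + 72x + 11) ÷ lead(D) = −24x³ ÷ 3x² = −8x. Subtract (−8x)·D = −24x³ + 56x² + 72x. Remainder: −3x² + 11.
Step 6: lead(−3x² + 11) ÷ lead(D) = −3x² ÷ 3x² = −1. Subtract (−1)·D = −3x² + 7x + 9. Remainder: −7x + 2.

Q = [4, 7, -3, 3, -8, -1]; R = [-7, 2]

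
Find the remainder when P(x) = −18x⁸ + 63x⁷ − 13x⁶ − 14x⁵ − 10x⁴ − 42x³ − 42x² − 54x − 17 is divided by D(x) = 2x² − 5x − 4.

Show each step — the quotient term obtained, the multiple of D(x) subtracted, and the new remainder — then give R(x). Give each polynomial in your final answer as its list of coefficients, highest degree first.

Step 1: lead(−18x⁸ + 63x⁷ − 13x⁶ − 14x⁵ − 10x⁴ − 42x³ − 42x² − 54x − 17) ÷ lead(D) = −18x⁸ ÷ 2x² = −9x⁶. Subtract (−9x⁶)·D = −18x⁸ + 45x⁷ + 36x⁶. Remainder: 18x⁷ − 49x⁶ − 14x⁵ − 10x⁴ − 42x³ − 42x² − 54x − 17.
Step 2: lead(18x⁷ − 49x⁶ − 14x⁵ − 10x⁴ − 42x³ − 42x² − 54x − 17) ÷ lead(D) = 18x⁷ ÷ 2x² = 9x⁵. Subtract (9x⁵)·D = 18x⁷ − 45x⁶ − 36x⁵. Remainder: −4x⁶ + 22x⁵ − 10x⁴ − 42x³ − 42x² − 54x − 17.
Step 3: lead(−4x⁶ + 22x⁵ − 10x⁴ − 42x³ − 42x² − 54x − 17) ÷ lead(D) = −4x⁶ ÷ 2x² = −2x⁴. Subtract (−2x⁴)·D = −4x⁶ + 10x⁵ + 8x⁴. Remainder: 12x⁵ − 18x⁴ − 42x³ − 42x² − 54x − 17.
Step 4: lead(12x⁵ − 18x⁴ − 42x³ − 42x² − 54x − 17) ÷ lead(D) = 12x⁵ ÷ 2x² = 6x³. Subtract (6x³)·D = 12x⁵ − 30x⁴ − 24x³. Remainder: 12x⁴ − 18x³ − 42x² − 54x − 17.
Step 5: lead(12x⁴ − 18x³ − 42x² − 54x − 17) ÷ lead(D) = 12x⁴ ÷ 2x² = 6x². Subtract (6x²)·D = 12x⁴ − 30x³ − 24x². Remainder: 12x³ − 18x² − 54x − 17.
Step 6: lead(12x³ − 18x² − 54x − 17) ÷ lead(D) = 12x³ ÷ 2x² = 6x. Subtract (6x)·D = 12x³ − 30x² − 24x. Remainder: 12x² − 30x − 17.
Step 7: lead(12x² − 30x − 17) ÷ lead(D) = 12x² ÷ 2x² = 6. Subtract (6)·D = 12x² − 30x − 24. Remainder: 7.

R = [7]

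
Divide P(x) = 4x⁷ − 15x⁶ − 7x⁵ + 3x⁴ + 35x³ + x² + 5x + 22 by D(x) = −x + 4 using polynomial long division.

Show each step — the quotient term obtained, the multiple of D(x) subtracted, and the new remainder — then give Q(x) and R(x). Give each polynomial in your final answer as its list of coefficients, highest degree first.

Step 1: lead(4x⁷ − 15x⁶ − 7x⁵ + 3x⁴ + 35x³ + x² + 5x + 22) ÷ lead(D) = 4x⁷ ÷ −x = −4x⁶. Subtract (−4x⁶)·D = 4x⁷ − 16x⁶. Remainder: x⁶ − 7x⁵ + 3x⁴ + 35x³ + x² + 5x + 22.
Step 2: lead(x⁶ − 7x⁵ + 3x⁴ + 35x³ + x² + 5x + 22) ÷ lead(D) = x⁶ ÷ −x = −x⁵. Subtract (−x⁵)·D = x⁶ − 4x⁵. Remainder: −3x⁵ + 3x⁴ + 35x³ + x² + 5x + 22.
Step 3: lead(−3x⁵ + 3x⁴ + 35x³ + x² + 5x + 22) ÷ lead(D) = −3x⁵ ÷ −x = 3x⁴. Subtract (3x⁴)·D = −3x⁵ + 12x⁴. Remainder: −9x⁴ + 35x³ + x² + 5x + 22.
Step 4: lead(−9x⁴ + 35x³ + x² + 5x + 22) ÷ lead(D) = −9x⁴ ÷ −x = 9x³. Subtract (9x³)·D = −9x⁴ + 36x³. Remainder: −x³ + x² + 5x + 22.
Step 5: lead(−x³ + x² + 5x + 22) ÷ lead(D) = −x³ ÷ −x = x². Subtract (x²)·D = −x³ + 4x². Remainder: −3x² + 5x + 22.
Step 6: lead(−3x² + 5x + 22) ÷ lead(D) = −3x² ÷ −x = 3x. Subtract (3x)·D = −3x² + 12x. Remainder: −7x + 22.
Step 7: lead(−7x + 22) ÷ lead(D) = −7x ÷ −x = 7. Subtract (7)·D = −7x + 28. Remainder: −6.

Q = [-4, -1, 3, 9, 1, 3, 7]; R = [-6]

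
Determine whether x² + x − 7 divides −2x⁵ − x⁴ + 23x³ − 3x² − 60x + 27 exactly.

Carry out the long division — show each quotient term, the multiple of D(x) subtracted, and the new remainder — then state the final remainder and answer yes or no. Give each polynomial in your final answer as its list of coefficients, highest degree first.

R = [-1], so D(x) is not a factor of P(x). no

Step 1: lead(−2x⁵ − x⁴ + 23x³ − 3x² − 60x + 27) ÷ lead(D) = −2x⁵ ÷ x² = −2x³. Subtract (−2x³)·D = −2x⁵ − 2x⁴ + 14x³. Remainder: x⁴ + 9x³ − 3x² − 60x + 27.
Step 2: lead(x⁴ + 9x³ − 3x² − 60x + 27) ÷ lead(D) = x⁴ ÷ x² = x². Subtract (x²)·D = x⁴ + x³ − 7x². Remainder: 8x³ + 4x² − 60x + 27.
Step 3: lead(8x³ + 4x² − 60x + 27) ÷ lead(D) = 8x³ ÷ x² = 8x. Subtract (8x)·D = 8x³ + 8x² − 56x. Remainder: −4x² − 4x + 27.
Step 4: lead(−4x² − 4x + 27) ÷ lead(D) = −4x² ÷ x² = −4. Subtract (−4)·D = −4x² − 4x + 28. Remainder: −1.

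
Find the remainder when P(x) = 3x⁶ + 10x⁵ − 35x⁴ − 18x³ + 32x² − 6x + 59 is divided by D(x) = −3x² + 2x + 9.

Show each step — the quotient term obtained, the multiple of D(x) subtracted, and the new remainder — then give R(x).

R(x) = 5

Step 1: lead(3x⁶ + 10x⁵ − 35x⁴ − 18x³ + 32x² − 6x + 59) ÷ lead(D) = 3x⁶ ÷ −3x² = −x⁴. Subtract (−x⁴)·D = 3x⁶ − 2x⁵ − 9x⁴. Remainder: 12x⁵ − 26x⁴ − 18x³ + 32x² − 6x + 59.
Step 2: lead(12x⁵ − 26x⁴ − 18x³ + 32x² − 6x + 59) ÷ lead(D) = 12x⁵ ÷ −3x² = −4x³. Subtract (−4x³)·D = 12x⁵ − 8x⁴ − 36x³. Remainder: −18x⁴ + 18x³ + 32x² − 6x + 59.
Step 3: lead(−18x⁴ + 18x³ + 32x² − 6x + 59) ÷ lead(D) = −18x⁴ ÷ −3x² = 6x². Subtract (6x²)·D = −18x⁴ + 12x³ + 54x². Remainder: 6x³ − 22x² − 6x + 59.
Step 4: lead(6x³ − 22x² − 6x + 59) ÷ lead(D) = 6x³ ÷ −3x² = −2x. Subtract (−2x)·D = 6x³ − 4x² − 18x. Remainder: −18x² + 12x + 59.
Step 5: lead(−18x² + 12x + 59) ÷ lead(D) = −18x² ÷ −3x² = 6. Subtract (6)·D = −18x² + 12x + 54. Remainder: 5.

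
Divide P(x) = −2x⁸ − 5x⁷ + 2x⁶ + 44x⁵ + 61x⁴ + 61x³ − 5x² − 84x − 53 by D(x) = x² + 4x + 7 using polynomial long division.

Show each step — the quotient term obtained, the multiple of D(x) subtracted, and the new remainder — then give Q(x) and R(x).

Q(x) = −2x⁶ + 3x⁵ + 4x⁴ + 7x³ + 5x² − 8x − 8; R(x) = 4x + 3

Step 1: lead(−2x⁸ − 5x⁷ + 2x⁶ + 44x⁵ + 61x⁴ + 61x³ − 5x² − 84x − 53) ÷ lead(D) = −2x⁸ ÷ x² = −2x⁶. Subtract (−2x⁶)·D = −2x⁸ − 8x⁷ − 14x⁶. Remainder: 3x⁷ + 16x⁶ + 44x⁵ + 61x⁴ + 61x³ − 5x² − 84x − 53.
Step 2: lead(3x⁷ + 16x⁶ + 44x⁵ + 61x⁴ + 61x³ − 5x² − 84x − 53) ÷ lead(D) = 3x⁷ ÷ x² = 3x⁵. Subtract (3x⁵)·D = 3x⁷ + 12x⁶ + 21x⁵. Remainder: 4x⁶ + 23x⁵ + 61x⁴ + 61x³ − 5x² − 84x − 53.
Step 3: lead(4x⁶ + 23x⁵ + 61x⁴ + 61x³ − 5x² − 84x − 53) ÷ lead(D) = 4x⁶ ÷ x² = 4x⁴. Subtract (4x⁴)·D = 4x⁶ + 16x⁵ + 28x⁴. Remainder: 7x⁵ + 33x⁴ + 61x³ − 5x² − 84x − 53.
Step 4: lead(7x⁵ + 33x⁴ + 61x³ − 5x² − 84x − 53) ÷ lead(D) = 7x⁵ ÷ x² = 7x³. Subtract (7x³)·D = 7x⁵ + 28x⁴ + 49x³. Remainder: 5x⁴ + 12x³ − 5x² − 84x − 53.
Step 5: lead(5x⁴ + 12x³ − 5x² − 84x − 53) ÷ lead(D) = 5x⁴ ÷ x² = 5x². Subtract (5x²)·D = 5x⁴ + 20x³ + 35x². Remainder: −8x³ − 40x² − 84x − 53.
Step 6: lead(−8x³ − 40x² − 84x − 53) ÷ lead(D) = −8x³ ÷ x² = −8x. Subtract (−8x)·D = −8x³ − 32x² − 56x. Remainder: −8x² − 28x − 53.
Step 7: lead(−8x² − 28x − 53) ÷ lead(D) = −8x² ÷ x² = −8. Subtract (−8)·D = −8x² − 32x − 56. Remainder: 4x + 3.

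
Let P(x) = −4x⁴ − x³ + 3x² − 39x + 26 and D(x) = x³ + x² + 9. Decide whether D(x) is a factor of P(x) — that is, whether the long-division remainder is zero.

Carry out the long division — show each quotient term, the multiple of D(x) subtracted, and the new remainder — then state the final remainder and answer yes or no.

R(x) = −3x − 1, so D(x) is not a factor of P(x). no

Step 1: lead(−4x⁴ − x³ + 3x² − 39x + 26) ÷ lead(D) = −4x⁴ ÷ x³ = −4x. Subtract (−4x)·D = −4x⁴ − 4x³ − 36x. Remainder: 3x³ + 3x² − 3x + 26.
Step 2: lead(3x³ + 3x² − 3x + 26) ÷ lead(D) = 3x³ ÷ x³ = 3. Subtract (3)·D = 3x³ + 3x² + 27. Remainder: −3x − 1.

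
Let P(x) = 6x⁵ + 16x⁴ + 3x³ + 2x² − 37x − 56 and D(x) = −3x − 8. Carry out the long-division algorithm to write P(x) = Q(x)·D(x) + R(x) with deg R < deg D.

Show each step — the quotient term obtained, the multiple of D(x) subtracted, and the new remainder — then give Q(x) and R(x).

Step 1: lead(6x⁵ + 16x⁴ + 3x³ + 2x² − 37x − 56) ÷ lead(D) = 6x⁵ ÷ −3x = −2x⁴. Subtract (−2x⁴)·D = 6x⁵ + 16x⁴. Remainder: 3x³ + 2x² − 37x − 56.
Step 2: lead(3x³ + 2x² − 37x − 56) ÷ lead(D) = 3x³ ÷ −3x = −x². Subtract (−x²)·D = 3x³ + 8x². Remainder: −6x² − 37x − 56.
Step 3: lead(−6x² − 37x − 56) ÷ lead(D) = −6x² ÷ −3x = 2x. Subtract (2x)·D = −6x² − 16x. Remainder: −21x − 56.
Step 4: lead(−21x − 56) ÷ lead(D) = −21x ÷ −3x = 7. Subtract (7)·D = −21x − 56. Remainder: 0.

Q(x) = −2x⁴ − x² + 2x + 7; R(x) = 0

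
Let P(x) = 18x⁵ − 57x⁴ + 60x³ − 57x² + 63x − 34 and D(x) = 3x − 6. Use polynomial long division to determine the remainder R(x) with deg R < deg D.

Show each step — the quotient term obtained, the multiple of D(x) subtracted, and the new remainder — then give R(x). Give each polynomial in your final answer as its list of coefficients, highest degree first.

R = [8]

Step 1: lead(18x⁵ − 57x⁴ + 60x³ − 57x² + 63x − 34) ÷ lead(D) = 18x⁵ ÷ 3x = 6x⁴. Subtract (6x⁴)·D = 18x⁵ − 36x⁴. Remainder: −21x⁴ + 60x³ − 57x² + 63x − 34.
Step 2: lead(−21x⁴ + 60x³ − 57x² + 63x − 34) ÷ lead(D) = −21x⁴ ÷ 3x = −7x³. Subtract (−7x³)·D = −21x⁴ + 42x³. Remainder: 18x³ − 57x² + 63x − 34.
Step 3: lead(18x³ − 57x² + 63x − 34) ÷ lead(D) = 18x³ ÷ 3x = 6x². Subtract (6x²)·D = 18x³ − 36x². Remainder: −21x² + 63x − 34.
Step 4: lead(−21x² + 63x − 34) ÷ lead(D) = −21x² ÷ 3x = −7x. Subtract (−7x)·D = −21x² + 42x. Remainder: 21x − 34.
Step 5: lead(21x − 34) ÷ lead(D) = 21x ÷ 3x = 7. Subtract (7)·D = 21x − 42. Remainder: 8.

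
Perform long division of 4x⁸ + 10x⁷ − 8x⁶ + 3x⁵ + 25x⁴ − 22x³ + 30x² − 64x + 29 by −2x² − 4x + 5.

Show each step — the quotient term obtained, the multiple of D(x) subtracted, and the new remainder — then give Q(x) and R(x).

Q(x) = −2x⁶ − x⁵ + x⁴ − 6x³ + 2x² − 8x + 6; R(x) = −1

Step 1: lead(4x⁸ + 10x⁷ − 8x⁶ + 3x⁵ + 25x⁴ − 22x³ + 30x² − 64x + 29) ÷ lead(D) = 4x⁸ ÷ −2x² = −2x⁶. Subtract (−2x⁶)·D = 4x⁸ + 8x⁷ − 10x⁶. Remainder: 2x⁷ + 2x⁶ + 3x⁵ + 25x⁴ − 22x³ + 30x² − 64x + 29.
Step 2: lead(2x⁷ + 2x⁶ + 3x⁵ + 25x⁴ − 22x³ + 30x² − 64x + 29) ÷ lead(D) = 2x⁷ ÷ −2x² = −x⁵. Subtract (−x⁵)·D = 2x⁷ + 4x⁶ − 5x⁵. Remainder: −2x⁶ + 8x⁵ + 25x⁴ − 22x³ + 30x² − 64x + 29.
Step 3: lead(−2x⁶ + 8x⁵ + 25x⁴ − 22x³ + 30x² − 64x + 29) ÷ lead(D) = −2x⁶ ÷ −2x² = x⁴. Subtract (x⁴)·D = −2x⁶ − 4x⁵ + 5x⁴. Remainder: 12x⁵ + 20x⁴ − 22x³ + 30x² − 64x + 29.
Step 4: lead(12x⁵ + 20x⁴ − 22x³ + 30x² − 64x + 29) ÷ lead(D) = 12x⁵ ÷ −2x² = −6x³. Subtract (−6x³)·D = 12x⁵ + 24x⁴ − 30x³. Remainder: −4x⁴ + 8x³ + 30x² − 64x + 29.
Step 5: lead(−4x⁴ + 8x³ + 30x² − 64x + 29) ÷ lead(D) = −4x⁴ ÷ −2x² = 2x². Subtract (2x²)·D = −4x⁴ − 8x³ + 10x². Remainder: 16x³ + 20x² − 64x + 29.
Step 6: lead(16x³ + 20x² − 64x + 29) ÷ lead(D) = 16x³ ÷ −2x² = −8x. Subtract (−8x)·D = 16x³ + 32x² − 40x. Remainder: −12x² − 24x + 29.
Step 7: lead(−12x² − 24x + 29) ÷ lead(D) = −12x² ÷ −2x² = 6. Subtract (6)·D = −12x² − 24x + 30. Remainder: −1.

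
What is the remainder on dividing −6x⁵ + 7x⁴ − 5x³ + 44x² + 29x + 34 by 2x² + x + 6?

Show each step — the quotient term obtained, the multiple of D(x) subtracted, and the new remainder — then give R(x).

R(x) = 4

Step 1: lead(−6x⁵ + 7x⁴ − 5x³ + 44x² + 29x + 34) ÷ lead(D) = −6x⁵ ÷ 2x² = −3x³. Subtract (−3x³)·D = −6x⁵ − 3x⁴ − 18x³. Remainder: 10x⁴ + 13x³ + 44x² + 29x + 34.
Step 2: lead(10x⁴ + 13x³ + 44x² + 29x + 34) ÷ lead(D) = 10x⁴ ÷ 2x² = 5x². Subtract (5x²)·D = 10x⁴ + 5x³ + 30x². Remainder: 8x³ + 14x² + 29x + 34.
Step 3: lead(8x³ + 14x² + 29x + 34) ÷ lead(D) = 8x³ ÷ 2x² = 4x. Subtract (4x)·D = 8x³ + 4x² + 24x. Remainder: 10x² + 5x + 34.
Step 4: lead(10x² + 5x + 34) ÷ lead(D) = 10x² ÷ 2x² = 5. Subtract (5)·D = 10x² + 5x + 30. Remainder: 4.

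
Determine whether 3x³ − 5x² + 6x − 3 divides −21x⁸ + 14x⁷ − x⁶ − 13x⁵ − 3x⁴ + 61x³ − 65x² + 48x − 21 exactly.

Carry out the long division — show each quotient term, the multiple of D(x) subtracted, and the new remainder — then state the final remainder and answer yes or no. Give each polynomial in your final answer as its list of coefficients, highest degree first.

Step 1: lead(−21x⁸ + 14x⁷ − x⁶ − 13x⁵ − 3x⁴ + 61x³ − 65x² + 48x − 21) ÷ lead(D) = −21x⁸ ÷ 3x³ = −7x⁵. Subtract (−7x⁵)·D = −21x⁸ + 35x⁷ − 42x⁶ + 21x⁵. Remainder: −21x⁷ + 41x⁶ − 34x⁵ − 3x⁴ + 61x³ − 65x² + 48x − 21.
Step 2: lead(−21x⁷ + 41x⁶ − 34x⁵ − 3x⁴ + 61x³ − 65x² + 48x − 21) ÷ lead(D) = −21x⁷ ÷ 3x³ = −7x⁴. Subtract (−7x⁴)·D = −21x⁷ + 35x⁶ − 42x⁵ + 21x⁴. Remainder: 6x⁶ + 8x⁵ − 24x⁴ + 61x³ − 65x² + 48x − 21.
Step 3: lead(6x⁶ + 8x⁵ − 24x⁴ + 61x³ − 65x² + 48x − 21) ÷ lead(D) = 6x⁶ ÷ 3x³ = 2x³. Subtract (2x³)·D = 6x⁶ − 10x⁵ + 12x⁴ − 6x³. Remainder: 18x⁵ − 36x⁴ + 67x³ − 65x² + 48x − 21.
Step 4: lead(18x⁵ − 36x⁴ + 67x³ − 65x² + 48x − 21) ÷ lead(D) = 18x⁵ ÷ 3x³ = 6x². Subtract (6x²)·D = 18x⁵ − 30x⁴ + 36x³ − 18x². Remainder: −6x⁴ + 31x³ − 47x² + 48x − 21.
Step 5: lead(−6x⁴ + 31x³ − 47x² + 48x − 21) ÷ lead(D) = −6x⁴ ÷ 3x³ = −2x. Subtract (−2x)·D = −6x⁴ + 10x³ − 12x² + 6x. Remainder: 21x³ − 35x² + 42x − 21.
Step 6: lead(21x³ − 35x² + 42x − 21) ÷ lead(D) = 21x³ ÷ 3x³ = 7. Subtract (7)·D = 21x³ − 35x² + 42x − 21. Remainder: 0.

R = [0], so D(x) is a factor of P(x). yes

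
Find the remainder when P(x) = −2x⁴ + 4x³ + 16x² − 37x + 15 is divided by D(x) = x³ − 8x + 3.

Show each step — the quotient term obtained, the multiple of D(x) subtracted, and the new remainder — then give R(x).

Step 1: lead(−2x⁴ + 4x³ + 16x² − 37x + 15) ÷ lead(D) = −2x⁴ ÷ x³ = −2x. Subtract (−2x)·D = −2x⁴ + 16x² − 6x. Remainder: 4x³ − 31x + 15.
Step 2: lead(4x³ − 31x + 15) ÷ lead(D) = 4x³ ÷ x³ = 4. Subtract (4)·D = 4x³ − 32x + 12. Remainder: x + 3.

R(x) = x + 3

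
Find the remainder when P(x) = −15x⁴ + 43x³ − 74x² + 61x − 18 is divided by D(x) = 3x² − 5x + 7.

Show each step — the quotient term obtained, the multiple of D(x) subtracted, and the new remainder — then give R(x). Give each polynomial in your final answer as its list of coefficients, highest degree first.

Step 1: lead(−15x⁴ + 43x³ − 74x² + 61x − 18) ÷ lead(D) = −15x⁴ ÷ 3x² = −5x². Subtract (−5x²)·D = −15x⁴ + 25x³ − 35x². Remainder: 18x³ − 39x² + 61x − 18.
Step 2: lead(18x³ − 39x² + 61x − 18) ÷ lead(D) = 18x³ ÷ 3x² = 6x. Subtract (6x)·D = 18x³ − 30x² + 42x. Remainder: −9x² + 19x − 18.
Step 3: lead(−9x² + 19x − 18) ÷ lead(D) = −9x² ÷ 3x² = −3. Subtract (−3)·D = −9x² + 15x − 21. Remainder: 4x + 3.

R = [4, 3]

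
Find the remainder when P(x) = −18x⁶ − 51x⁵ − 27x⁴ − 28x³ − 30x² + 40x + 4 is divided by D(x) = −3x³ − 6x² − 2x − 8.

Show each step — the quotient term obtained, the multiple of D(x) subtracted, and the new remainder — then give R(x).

R(x) = 4

Step 1: lead(−18x⁶ − 51x⁵ − 27x⁴ − 28x³ − 30x² + 40x + 4) ÷ lead(D) = −18x⁶ ÷ −3x³ = 6x³. Subtract (6x³)·D = −18x⁶ − 36x⁵ − 12x⁴ − 48x³. Remainder: −15x⁵ − 15x⁴ + 20x³ − 30x² + 40x + 4.
Step 2: lead(−15x⁵ − 15x⁴ + 20x³ − 30x² + 40x + 4) ÷ lead(D) = −15x⁵ ÷ −3x³ = 5x². Subtract (5x²)·D = −15x⁵ − 30x⁴ − 10x³ − 40x². Remainder: 15x⁴ + 30x³ + 10x² + 40x + 4.
Step 3: lead(15x⁴ + 30x³ + 10x² + 40x + 4) ÷ lead(D) = 15x⁴ ÷ −3x³ = −5x. Subtract (−5x)·D = 15x⁴ + 30x³ + 10x² + 40x. Remainder: 4.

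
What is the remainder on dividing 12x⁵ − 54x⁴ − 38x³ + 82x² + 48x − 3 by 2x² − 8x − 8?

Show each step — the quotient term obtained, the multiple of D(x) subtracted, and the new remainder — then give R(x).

R(x) = 5

Step 1: lead(12x⁵ − 54x⁴ − 38x³ + 82x² + 48x − 3) ÷ lead(D) = 12x⁵ ÷ 2x² = 6x³. Subtract (6x³)·D = 12x⁵ − 48x⁴ − 48x³. Remainder: −6x⁴ + 10x³ + 82x² + 48x − 3.
Step 2: lead(−6x⁴ + 10x³ + 82x² + 48x − 3) ÷ lead(D) = −6x⁴ ÷ 2x² = −3x². Subtract (−3x²)·D = −6x⁴ + 24x³ + 24x². Remainder: −14x³ + 58x² + 48x − 3.
Step 3: lead(−14x³ + 58x² + 48x − 3) ÷ lead(D) = −14x³ ÷ 2x² = −7x. Subtract (−7x)·D = −14x³ + 56x² + 56x. Remainder: 2x² − 8x − 3.
Step 4: lead(2x² − 8x − 3) ÷ lead(D) = 2x² ÷ 2x² = 1. Subtract (1)·D = 2x² − 8x − 8. Remainder: 5.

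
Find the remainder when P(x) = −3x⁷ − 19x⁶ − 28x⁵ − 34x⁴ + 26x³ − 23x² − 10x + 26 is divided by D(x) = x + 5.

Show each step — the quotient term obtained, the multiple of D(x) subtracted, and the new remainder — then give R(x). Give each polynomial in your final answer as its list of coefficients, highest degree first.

Step 1: lead(−3x⁷ − 19x⁶ − 28x⁵ − 34x⁴ + 26x³ − 23x² − 10x + 26) ÷ lead(D) = −3x⁷ ÷ x = −3x⁶. Subtract (−3x⁶)·D = −3x⁷ − 15x⁶. Remainder: −4x⁶ − 28x⁵ − 34x⁴ + 26x³ − 23x² − 10x + 26.
Step 2: lead(−4x⁶ − 28x⁵ − 34x⁴ + 26x³ − 23x² − 10x + 26) ÷ lead(D) = −4x⁶ ÷ x = −4x⁵. Subtract (−4x⁵)·D = −4x⁶ − 20x⁵. Remainder: −8x⁵ − 34x⁴ + 26x³ − 23x² − 10x + 26.
Step 3: lead(−8x⁵ − 34x⁴ + 26x³ − 23x² − 10x + 26) ÷ lead(D) = −8x⁵ ÷ x = −8x⁴. Subtract (−8x⁴)·D = −8x⁵ − 40x⁴. Remainder: 6x⁴ + 26x³ − 23x² − 10x + 26.
Step 4: lead(6x⁴ + 26x³ − 23x² − 10x + 26) ÷ lead(D) = 6x⁴ ÷ x = 6x³. Subtract (6x³)·D = 6x⁴ + 30x³. Remainder: −4x³ − 23x² − 10x + 26.
Step 5: lead(−4x³ − 23x² − 10x + 26) ÷ lead(D) = −4x³ ÷ x = −4x². Subtract (−4x²)·D = −4x³ − 20x². Remainder: −3x² − 10x + 26.
Step 6: lead(−3x² − 10x + 26) ÷ lead(D) = −3x² ÷ x = −3x. Subtract (−3x)·D = −3x² − 15x. Remainder: 5x + 26.
Step 7: lead(5x + 26) ÷ lead(D) = 5x ÷ x = 5. Subtract (5)·D = 5x + 25. Remainder: 1.

R = [1]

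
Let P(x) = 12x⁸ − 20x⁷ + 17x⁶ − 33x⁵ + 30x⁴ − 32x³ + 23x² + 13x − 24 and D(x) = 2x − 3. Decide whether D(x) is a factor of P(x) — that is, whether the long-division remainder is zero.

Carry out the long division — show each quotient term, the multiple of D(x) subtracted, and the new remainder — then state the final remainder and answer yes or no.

R(x) = 0, so D(x) is a factor of P(x). yes

Step 1: lead(12x⁸ − 20x⁷ + 17x⁶ − 33x⁵ + 30x⁴ − 32x³ + 23x² + 13x − 24) ÷ lead(D) = 12x⁸ ÷ 2x = 6x⁷. Subtract (6x⁷)·D = 12x⁸ − 18x⁷. Remainder: −2x⁷ + 17x⁶ − 33x⁵ + 30x⁴ − 32x³ + 23x² + 13x − 24.
Step 2: lead(−2x⁷ + 17x⁶ − 33x⁵ + 30x⁴ − 32x³ + 23x² + 13x − 24) ÷ lead(D) = −2x⁷ ÷ 2x = −x⁶. Subtract (−x⁶)·D = −2x⁷ + 3x⁶. Remainder: 14x⁶ − 33x⁵ + 30x⁴ − 32x³ + 23x² + 13x − 24.
Step 3: lead(14x⁶ − 33x⁵ + 30x⁴ − 32x³ + 23x² + 13x − 24) ÷ lead(D) = 14x⁶ ÷ 2x = 7x⁵. Subtract (7x⁵)·D = 14x⁶ − 21x⁵. Remainder: −12x⁵ + 30x⁴ − 32x³ + 23x² + 13x − 24.
Step 4: lead(−12x⁵ + 30x⁴ − 32x³ + 23x² + 13x − 24) ÷ lead(D) = −12x⁵ ÷ 2x = −6x⁴. Subtract (−6x⁴)·D = −12x⁵ + 18x⁴. Remainder: 12x⁴ − 32x³ + 23x² + 13x − 24.
Step 5: lead(12x⁴ − 32x³ + 23x² + 13x − 24) ÷ lead(D) = 12x⁴ ÷ 2x = 6x³. Subtract (6x³)·D = 12x⁴ − 18x³. Remainder: −14x³ + 23x² + 13x − 24.
Step 6: lead(−14x³ + 23x² + 13x − 24) ÷ lead(D) = −14x³ ÷ 2x = −7x². Subtract (−7x²)·D = −14x³ + 21x². Remainder: 2x² + 13x − 24.
Step 7: lead(2x² + 13x − 24) ÷ lead(D) = 2x² ÷ 2x = x. Subtract (x)·D = 2x² − 3x. Remainder: 16x − 24.
Step 8: lead(16x − 24) ÷ lead(D) = 16x ÷ 2x = 8. Subtract (8)·D = 16x − 24. Remainder: 0.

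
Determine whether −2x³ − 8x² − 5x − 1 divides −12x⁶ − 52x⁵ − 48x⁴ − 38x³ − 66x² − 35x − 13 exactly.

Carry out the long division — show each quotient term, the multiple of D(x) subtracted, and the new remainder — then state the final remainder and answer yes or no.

Step 1: lead(−12x⁶ − 52x⁵ − 48x⁴ − 38x³ − 66x² − 35x − 13) ÷ lead(D) = −12x⁶ ÷ −2x³ = 6x³. Subtract (6x³)·D = −12x⁶ − 48x⁵ − 30x⁴ − 6x³. Remainder: −4x⁵ − 18x⁴ − 32x³ − 66x² − 35x − 13.
Step 2: lead(−4x⁵ − 18x⁴ − 32x³ − 66x² − 35x − 13) ÷ lead(D) = −4x⁵ ÷ −2x³ = 2x². Subtract (2x²)·D = −4x⁵ − 16x⁴ − 10x³ − 2x². Remainder: −2x⁴ − 22x³ − 64x² − 35x − 13.
Step 3: lead(−2x⁴ − 22x³ − 64x² − 35x − 13) ÷ lead(D) = −2x⁴ ÷ −2x³ = x. Subtract (x)·D = −2x⁴ − 8x³ − 5x² − x. Remainder: −14x³ − 59x² − 34x − 13.
Step 4: lead(−14x³ − 59x² − 34x − 13) ÷ lead(D) = −14x³ ÷ −2x³ = 7. Subtract (7)·D = −14x³ − 56x² − 35x − 7. Remainder: −3x² + x − 6.

R(x) = −3x² + x − 6, so D(x) is not a factor of P(x). no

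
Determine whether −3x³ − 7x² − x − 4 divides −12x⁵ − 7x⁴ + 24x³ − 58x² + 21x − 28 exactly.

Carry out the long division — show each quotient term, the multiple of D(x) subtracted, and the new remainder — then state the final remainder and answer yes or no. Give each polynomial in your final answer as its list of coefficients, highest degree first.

Step 1: lead(−12x⁵ − 7x⁴ + 24x³ − 58x² + 21x − 28) ÷ lead(D) = −12x⁵ ÷ −3x³ = 4x². Subtract (4x²)·D = −12x⁵ − 28x⁴ − 4x³ − 16x². Remainder: 21x⁴ + 28x³ − 42x² + 21x − 28.
Step 2: lead(21x⁴ + 28x³ − 42x² + 21x − 28) ÷ lead(D) = 21x⁴ ÷ −3x³ = −7x. Subtract (−7x)·D = 21x⁴ + 49x³ + 7x² + 28x. Remainder: −21x³ − 49x² − 7x − 28.
Step 3: lead(−21x³ − 49x² − 7x − 28) ÷ lead(D) = −21x³ ÷ −3x³ = 7. Subtract (7)·D = −21x³ − 49x² − 7x − 28. Remainder: 0.

R = [0], so D(x) is a factor of P(x). yes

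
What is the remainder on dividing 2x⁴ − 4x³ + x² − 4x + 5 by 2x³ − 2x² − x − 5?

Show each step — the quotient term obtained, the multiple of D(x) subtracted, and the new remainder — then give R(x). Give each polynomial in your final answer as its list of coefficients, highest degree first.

Step 1: lead(2x⁴ − 4x³ + x² − 4x + 5) ÷ lead(D) = 2x⁴ ÷ 2x³ = x. Subtract (x)·D = 2x⁴ − 2x³ − x² − 5x. Remainder: −2x³ + 2x² + x + 5.
Step 2: lead(−2x³ + 2x² + x + 5) ÷ lead(D) = −2x³ ÷ 2x³ = −1. Subtract (−1)·D = −2x³ + 2x² + x + 5. Remainder: 0.

R = [0]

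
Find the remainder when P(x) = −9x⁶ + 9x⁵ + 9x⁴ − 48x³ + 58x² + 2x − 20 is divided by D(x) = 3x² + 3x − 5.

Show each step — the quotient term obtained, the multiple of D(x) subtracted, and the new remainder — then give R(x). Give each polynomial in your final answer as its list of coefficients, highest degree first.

R = [0]

Step 1: lead(−9x⁶ + 9x⁵ + 9x⁴ − 48x³ + 58x² + 2x − 20) ÷ lead(D) = −9x⁶ ÷ 3x² = −3x⁴. Subtract (−3x⁴)·D = −9x⁶ − 9x⁵ + 15x⁴. Remainder: 18x⁵ − 6x⁴ − 48x³ + 58x² + 2x − 20.
Step 2: lead(18x⁵ − 6x⁴ − 48x³ + 58x² + 2x − 20) ÷ lead(D) = 18x⁵ ÷ 3x² = 6x³. Subtract (6x³)·D = 18x⁵ + 18x⁴ − 30x³. Remainder: −24x⁴ − 18x³ + 58x² + 2x − 20.
Step 3: lead(−24x⁴ − 18x³ + 58x² + 2x − 20) ÷ lead(D) = −24x⁴ ÷ 3x² = −8x². Subtract (−8x²)·D = −24x⁴ − 24x³ + 40x². Remainder: 6x³ + 18x² + 2x − 20.
Step 4: lead(6x³ + 18x² + 2x − 20) ÷ lead(D) = 6x³ ÷ 3x² = 2x. Subtract (2x)·D = 6x³ + 6x² − 10x. Remainder: 12x² + 12x − 20.
Step 5: lead(12x² + 12x − 20) ÷ lead(D) = 12x² ÷ 3x² = 4. Subtract (4)·D = 12x² + 12x − 20. Remainder: 0.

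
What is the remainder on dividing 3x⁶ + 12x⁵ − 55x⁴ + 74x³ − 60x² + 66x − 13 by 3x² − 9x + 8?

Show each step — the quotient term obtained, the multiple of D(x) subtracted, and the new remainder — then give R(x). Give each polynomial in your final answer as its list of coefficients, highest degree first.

R = [3]

Step 1: lead(3x⁶ + 12x⁵ − 55x⁴ + 74x³ − 60x² + 66x − 13) ÷ lead(D) = 3x⁶ ÷ 3x² = x⁴. Subtract (x⁴)·D = 3x⁶ − 9x⁵ + 8x⁴. Remainder: 21x⁵ − 63x⁴ + 74x³ − 60x² + 66x − 13.
Step 2: lead(21x⁵ − 63x⁴ + 74x³ − 60x² + 66x − 13) ÷ lead(D) = 21x⁵ ÷ 3x² = 7x³. Subtract (7x³)·D = 21x⁵ − 63x⁴ + 56x³. Remainder: 18x³ − 60x² + 66x − 13.
Step 3: lead(18x³ − 60x² + 66x − 13) ÷ lead(D) = 18x³ ÷ 3x² = 6x. Subtract (6x)·D = 18x³ − 54x² + 48x. Remainder: −6x² + 18x − 13.
Step 4: lead(−6x² + 18x − 13) ÷ lead(D) = −6x² ÷ 3x² = −2. Subtract (−2)·D = −6x² + 18x − 16. Remainder: 3.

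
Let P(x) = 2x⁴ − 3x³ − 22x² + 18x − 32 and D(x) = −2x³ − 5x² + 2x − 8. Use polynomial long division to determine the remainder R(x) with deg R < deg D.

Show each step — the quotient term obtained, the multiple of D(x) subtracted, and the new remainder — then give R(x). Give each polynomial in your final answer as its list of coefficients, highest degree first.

R = [2, 0]

Step 1: lead(2x⁴ − 3x³ − 22x² + 18x − 32) ÷ lead(D) = 2x⁴ ÷ −2x³ = −x. Subtract (−x)·D = 2x⁴ + 5x³ − 2x² + 8x. Remainder: −8x³ − 20x² + 10x − 32.
Step 2: lead(−8x³ − 20x² + 10x − 32) ÷ lead(D) = −8x³ ÷ −2x³ = 4. Subtract (4)·D = −8x³ − 20x² + 8x − 32. Remainder: 2x.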